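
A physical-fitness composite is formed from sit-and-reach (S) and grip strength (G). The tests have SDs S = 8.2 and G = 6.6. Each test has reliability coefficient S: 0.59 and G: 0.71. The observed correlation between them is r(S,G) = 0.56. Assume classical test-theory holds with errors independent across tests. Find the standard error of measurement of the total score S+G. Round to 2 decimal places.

6.34

Var(total) = 110.8 + 60.6144 = 171.414.
True-score variance = 70.5992 + 60.6144 = 131.214, so reliability = 0.7655.
Error variance = 171.414 − 131.214 = 40.2008; SEM = √40.2008 = 6.34.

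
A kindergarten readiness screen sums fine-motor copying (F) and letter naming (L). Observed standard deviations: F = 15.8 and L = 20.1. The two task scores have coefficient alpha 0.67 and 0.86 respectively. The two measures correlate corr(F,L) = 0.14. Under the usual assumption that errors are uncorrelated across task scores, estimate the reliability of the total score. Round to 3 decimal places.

0.813

Var(F+L) = 15.8² + 20.1² + 2·[15.8·20.1·0.14] = 653.65 + 88.9224 = 742.572.
With uncorrelated errors the cross-covariances are all true-score covariance, so they carry over unchanged; only the diagonal terms shrink to ρᵢσᵢ².
True-score variance = [15.8²·0.67 + 20.1²·0.86] + 88.9224 = 514.707 + 88.9224 = 603.63.
Reliability = 603.63 / 742.572 = 0.813.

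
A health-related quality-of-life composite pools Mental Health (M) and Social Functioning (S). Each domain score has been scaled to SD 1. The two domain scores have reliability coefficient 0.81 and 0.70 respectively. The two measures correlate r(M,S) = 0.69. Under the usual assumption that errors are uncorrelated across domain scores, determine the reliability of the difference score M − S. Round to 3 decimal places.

Var(M−S) = 1 + 1 − 2·0.69 = 2 − 1.38 = 0.62.
Under uncorrelated errors the observed covariances equal the true-score covariances, so only the own-variance terms attenuate.
True-score variance = [0.81 + 0.70] − 1.38 = 1.51 − 1.38 = 0.13.
Reliability = 0.13 / 0.62 = 0.210.

0.210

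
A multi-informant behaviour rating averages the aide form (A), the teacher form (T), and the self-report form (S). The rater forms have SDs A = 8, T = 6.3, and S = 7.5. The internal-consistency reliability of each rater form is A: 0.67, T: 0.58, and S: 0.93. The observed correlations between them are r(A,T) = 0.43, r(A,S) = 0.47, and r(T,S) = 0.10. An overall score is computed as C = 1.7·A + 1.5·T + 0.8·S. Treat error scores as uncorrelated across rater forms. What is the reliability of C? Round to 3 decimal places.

0.801

Var(C) = 1.7²·8² + 1.5²·6.3² + 0.8²·7.5² + 2·[2.55·8·6.3·0.43 + 1.36·8·7.5·0.47 + 1.2·6.3·7.5·0.10] = 310.262 + 198.571 = 508.834.
Under uncorrelated errors the observed covariances equal the true-score covariances, so only the own-variance terms attenuate.
True-score variance = [1.7²·8²·0.67 + 1.5²·6.3²·0.58 + 0.8²·7.5²·0.93] + 198.571 = 209.199 + 198.571 = 407.77.
Reliability = 407.77 / 508.834 = 0.801.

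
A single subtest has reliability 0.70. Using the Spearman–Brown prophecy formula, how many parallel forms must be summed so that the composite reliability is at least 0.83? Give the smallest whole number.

k ≥ ρ*(1−ρ₁)/(ρ₁(1−ρ*)) = 0.83·0.30 / (0.70·0.17) = 2.092.
Smallest integer k = 3.

3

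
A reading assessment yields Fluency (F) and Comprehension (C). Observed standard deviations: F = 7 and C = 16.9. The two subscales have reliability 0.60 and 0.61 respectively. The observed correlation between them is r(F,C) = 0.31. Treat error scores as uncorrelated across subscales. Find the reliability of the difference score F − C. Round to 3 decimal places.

0.499

Var(F−C) = 7² + 16.9² − 2·7·16.9·0.31 = 334.61 − 73.346 = 261.264.
Under uncorrelated errors the observed covariances equal the true-score covariances, so only the own-variance terms attenuate.
True-score variance = [7²·0.60 + 16.9²·0.61] − 73.346 = 203.622 − 73.346 = 130.276.
Reliability = 130.276 / 261.264 = 0.499.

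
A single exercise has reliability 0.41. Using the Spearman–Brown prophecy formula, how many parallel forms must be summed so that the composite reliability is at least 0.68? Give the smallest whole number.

4

k ≥ ρ*(1−ρ₁)/(ρ₁(1−ρ*)) = 0.68·0.59 / (0.41·0.32) = 3.058.
Smallest integer k = 4.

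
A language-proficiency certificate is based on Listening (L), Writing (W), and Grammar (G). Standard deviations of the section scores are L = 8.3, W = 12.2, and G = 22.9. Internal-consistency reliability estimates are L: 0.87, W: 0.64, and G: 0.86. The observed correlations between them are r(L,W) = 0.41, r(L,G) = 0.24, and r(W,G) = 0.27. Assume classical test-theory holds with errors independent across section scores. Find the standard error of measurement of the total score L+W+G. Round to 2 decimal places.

Var(total) = 742.14 + 325.132 = 1067.27.
True-score variance = 606.184 + 325.132 = 931.316, so reliability = 0.8726.
Error variance = 1067.27 − 931.316 = 135.956; SEM = √135.956 = 11.66.

11.66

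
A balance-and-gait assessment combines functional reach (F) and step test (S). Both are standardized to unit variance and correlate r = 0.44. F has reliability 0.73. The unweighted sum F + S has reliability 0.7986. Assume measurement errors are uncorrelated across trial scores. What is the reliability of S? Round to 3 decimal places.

Var(F+S) = 2 + 2·0.44 = 2.880.
True-score variance = ρ_F + ρ_S + 2·0.44, so 0.7986 = (0.73 + ρ_S + 0.88) / 2.880.
ρ_S = 0.7986·2.880 − 0.73 − 0.88 = 0.690.

0.690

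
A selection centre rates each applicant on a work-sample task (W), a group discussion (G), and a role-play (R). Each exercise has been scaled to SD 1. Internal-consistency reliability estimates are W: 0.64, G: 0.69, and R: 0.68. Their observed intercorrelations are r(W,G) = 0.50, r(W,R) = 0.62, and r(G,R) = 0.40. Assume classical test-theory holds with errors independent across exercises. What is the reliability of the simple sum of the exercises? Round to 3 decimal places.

Var(W+G+R) = 3 + 2·[0.50 + 0.62 + 0.40] = 3 + 3.04 = 6.04.
Because errors are independent across components, Cov(Tᵢ,Tⱼ) = Cov(Xᵢ,Xⱼ); the off-diagonal part of the true-score variance is the same as above.
True-score variance = [0.64 + 0.69 + 0.68] + 3.04 = 2.01 + 3.04 = 5.05.
Reliability = 5.05 / 6.04 = 0.836.

0.836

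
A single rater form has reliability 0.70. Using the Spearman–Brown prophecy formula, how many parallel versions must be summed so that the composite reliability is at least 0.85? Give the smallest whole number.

k ≥ ρ*(1−ρ₁)/(ρ₁(1−ρ*)) = 0.85·0.30 / (0.70·0.15) = 2.429.
Smallest integer k = 3.

3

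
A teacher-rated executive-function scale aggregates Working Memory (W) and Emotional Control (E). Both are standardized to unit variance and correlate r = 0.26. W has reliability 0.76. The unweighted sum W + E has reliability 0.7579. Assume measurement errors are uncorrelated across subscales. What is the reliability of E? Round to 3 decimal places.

Var(W+E) = 2 + 2·0.26 = 2.520.
True-score variance = ρ_W + ρ_E + 2·0.26, so 0.7579 = (0.76 + ρ_E + 0.52) / 2.520.
ρ_E = 0.7579·2.520 − 0.76 − 0.52 = 0.630.

0.630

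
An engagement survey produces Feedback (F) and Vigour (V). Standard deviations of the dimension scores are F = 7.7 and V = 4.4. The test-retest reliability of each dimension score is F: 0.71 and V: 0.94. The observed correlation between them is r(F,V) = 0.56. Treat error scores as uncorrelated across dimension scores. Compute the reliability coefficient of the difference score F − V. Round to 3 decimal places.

Var(F−V) = 7.7² + 4.4² − 2·7.7·4.4·0.56 = 78.65 − 37.9456 = 40.7044.
With uncorrelated errors the cross-covariances are all true-score covariance, so they carry over unchanged; only the diagonal terms shrink to ρᵢσᵢ².
True-score variance = [7.7²·0.71 + 4.4²·0.94] − 37.9456 = 60.2943 − 37.9456 = 22.3487.
Reliability = 22.3487 / 40.7044 = 0.549.

0.549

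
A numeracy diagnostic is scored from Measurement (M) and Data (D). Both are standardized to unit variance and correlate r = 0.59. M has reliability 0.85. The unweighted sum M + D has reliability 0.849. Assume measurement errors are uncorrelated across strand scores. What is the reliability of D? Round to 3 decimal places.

0.670

Var(M+D) = 2 + 2·0.59 = 3.180.
True-score variance = ρ_M + ρ_D + 2·0.59, so 0.849 = (0.85 + ρ_D + 1.18) / 3.180.
ρ_D = 0.849·3.180 − 0.85 − 1.18 = 0.670.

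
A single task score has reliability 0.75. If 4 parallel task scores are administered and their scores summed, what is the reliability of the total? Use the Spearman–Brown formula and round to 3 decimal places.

ρ_k = kρ / (1 + (k−1)ρ) = 4·0.75 / (1 + 3·0.75) = 3.000 / 3.250 = 0.923.

0.923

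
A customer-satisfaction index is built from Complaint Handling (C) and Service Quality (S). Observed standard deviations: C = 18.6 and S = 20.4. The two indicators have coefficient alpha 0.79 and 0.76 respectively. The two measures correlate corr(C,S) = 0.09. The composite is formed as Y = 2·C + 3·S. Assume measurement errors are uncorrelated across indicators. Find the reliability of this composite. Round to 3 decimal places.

Var(Y) = 2²·18.6² + 3²·20.4² + 2·[6·18.6·20.4·0.09] = 5129.28 + 409.795 = 5539.08.
Under uncorrelated errors the observed covariances equal the true-score covariances, so only the own-variance terms attenuate.
True-score variance = [2²·18.6²·0.79 + 3²·20.4²·0.76] + 409.795 = 3939.77 + 409.795 = 4349.56.
Reliability = 4349.56 / 5539.08 = 0.785.

0.785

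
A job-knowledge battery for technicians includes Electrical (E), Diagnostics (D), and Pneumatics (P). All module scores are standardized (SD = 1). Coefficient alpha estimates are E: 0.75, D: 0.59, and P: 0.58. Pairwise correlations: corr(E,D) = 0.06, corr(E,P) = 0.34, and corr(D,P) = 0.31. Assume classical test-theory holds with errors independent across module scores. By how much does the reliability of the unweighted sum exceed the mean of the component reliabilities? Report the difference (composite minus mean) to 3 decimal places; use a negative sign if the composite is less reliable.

Var(sum) = 3 + 1.42 = 4.42; true-score variance = 1.92 + 1.42 = 3.34; composite reliability = 0.7557.
Mean component reliability = 0.6400.
Difference = 0.7557 − 0.6400 = 0.116.

0.116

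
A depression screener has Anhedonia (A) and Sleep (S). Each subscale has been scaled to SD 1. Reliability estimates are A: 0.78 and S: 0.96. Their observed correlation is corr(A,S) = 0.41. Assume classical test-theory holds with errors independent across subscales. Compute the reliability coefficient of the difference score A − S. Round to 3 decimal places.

Var(A−S) = 1 + 1 − 2·0.41 = 2 − 0.82 = 1.18.
Because errors are independent across components, Cov(Tᵢ,Tⱼ) = Cov(Xᵢ,Xⱼ); the off-diagonal part of the true-score variance is the same as above.
True-score variance = [0.78 + 0.96] − 0.82 = 1.74 − 0.82 = 0.92.
Reliability = 0.92 / 1.18 = 0.780.

0.780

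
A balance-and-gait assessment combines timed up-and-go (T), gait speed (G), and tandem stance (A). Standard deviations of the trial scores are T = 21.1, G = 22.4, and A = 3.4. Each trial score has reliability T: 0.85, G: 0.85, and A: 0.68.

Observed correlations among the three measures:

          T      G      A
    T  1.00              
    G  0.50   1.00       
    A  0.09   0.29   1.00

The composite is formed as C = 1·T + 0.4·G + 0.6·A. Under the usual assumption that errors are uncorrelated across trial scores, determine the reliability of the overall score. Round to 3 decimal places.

Var(C) = 21.1² + 0.4²·22.4² + 0.6²·3.4² + 2·[0.4·21.1·22.4·0.50 + 0.6·21.1·3.4·0.09 + 0.24·22.4·3.4·0.29] = 529.653 + 207.405 = 737.059.
With uncorrelated errors the cross-covariances are all true-score covariance, so they carry over unchanged; only the diagonal terms shrink to ρᵢσᵢ².
True-score variance = [21.1²·0.85 + 0.4²·22.4²·0.85 + 0.6²·3.4²·0.68] + 207.405 = 449.498 + 207.405 = 656.903.
Reliability = 656.903 / 737.059 = 0.891.

0.891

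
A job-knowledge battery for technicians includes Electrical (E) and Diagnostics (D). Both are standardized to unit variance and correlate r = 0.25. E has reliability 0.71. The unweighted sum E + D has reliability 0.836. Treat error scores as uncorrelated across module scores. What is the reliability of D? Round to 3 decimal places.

0.880

Var(E+D) = 2 + 2·0.25 = 2.500.
True-score variance = ρ_E + ρ_D + 2·0.25, so 0.836 = (0.71 + ρ_D + 0.50) / 2.500.
ρ_D = 0.836·2.500 − 0.71 − 0.50 = 0.880.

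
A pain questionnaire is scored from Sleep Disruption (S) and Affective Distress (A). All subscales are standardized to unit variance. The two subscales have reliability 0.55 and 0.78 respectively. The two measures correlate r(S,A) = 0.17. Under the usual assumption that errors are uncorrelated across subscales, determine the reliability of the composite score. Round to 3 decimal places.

0.714

Var(S+A) = 2 + 2·[0.17] = 2 + 0.34 = 2.34.
With uncorrelated errors the cross-covariances are all true-score covariance, so they carry over unchanged; only the diagonal terms shrink to ρᵢσᵢ².
True-score variance = [0.55 + 0.78] + 0.34 = 1.33 + 0.34 = 1.67.
Reliability = 1.67 / 2.34 = 0.714.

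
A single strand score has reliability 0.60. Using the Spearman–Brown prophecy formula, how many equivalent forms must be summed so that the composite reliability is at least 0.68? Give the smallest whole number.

2

k ≥ ρ*(1−ρ₁)/(ρ₁(1−ρ*)) = 0.68·0.40 / (0.60·0.32) = 1.417.
Smallest integer k = 2.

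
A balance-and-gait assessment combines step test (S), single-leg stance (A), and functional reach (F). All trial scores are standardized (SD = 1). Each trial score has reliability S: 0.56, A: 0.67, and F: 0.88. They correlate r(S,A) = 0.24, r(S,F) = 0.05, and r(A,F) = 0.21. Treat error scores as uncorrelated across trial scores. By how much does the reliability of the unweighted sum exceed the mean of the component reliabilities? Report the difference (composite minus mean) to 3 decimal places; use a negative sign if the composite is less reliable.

Var(sum) = 3 + 1 = 4; true-score variance = 2.11 + 1 = 3.11; composite reliability = 0.7775.
Mean component reliability = 0.7033.
Difference = 0.7775 − 0.7033 = 0.074.

0.074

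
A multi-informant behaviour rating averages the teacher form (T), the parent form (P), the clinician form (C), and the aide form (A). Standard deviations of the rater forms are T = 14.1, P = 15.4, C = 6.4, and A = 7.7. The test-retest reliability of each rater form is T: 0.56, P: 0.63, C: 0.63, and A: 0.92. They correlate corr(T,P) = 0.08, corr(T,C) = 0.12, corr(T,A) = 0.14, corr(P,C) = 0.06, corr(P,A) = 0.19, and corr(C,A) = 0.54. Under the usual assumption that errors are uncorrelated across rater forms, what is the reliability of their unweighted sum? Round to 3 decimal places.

0.734

Var(T+P+C+A) = 14.1² + 15.4² + 6.4² + 7.7² + 2·[14.1·15.4·0.08 + 14.1·6.4·0.12 + 14.1·7.7·0.14 + 15.4·6.4·0.06 + 15.4·7.7·0.19 + 6.4·7.7·0.54] = 536.22 + 196.91 = 733.13.
Because errors are independent across components, Cov(Tᵢ,Tⱼ) = Cov(Xᵢ,Xⱼ); the off-diagonal part of the true-score variance is the same as above.
True-score variance = [14.1²·0.56 + 15.4²·0.63 + 6.4²·0.63 + 7.7²·0.92] + 196.91 = 341.096 + 196.91 = 538.006.
Reliability = 538.006 / 733.13 = 0.734.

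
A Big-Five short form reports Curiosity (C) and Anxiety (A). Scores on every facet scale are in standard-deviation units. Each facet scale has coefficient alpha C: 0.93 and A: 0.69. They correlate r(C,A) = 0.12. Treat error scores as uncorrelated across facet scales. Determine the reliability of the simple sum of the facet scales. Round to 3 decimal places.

0.830

Var(C+A) = 2 + 2·[0.12] = 2 + 0.24 = 2.24.
With uncorrelated errors the cross-covariances are all true-score covariance, so they carry over unchanged; only the diagonal terms shrink to ρᵢσᵢ².
True-score variance = [0.93 + 0.69] + 0.24 = 1.62 + 0.24 = 1.86.
Reliability = 1.86 / 2.24 = 0.830.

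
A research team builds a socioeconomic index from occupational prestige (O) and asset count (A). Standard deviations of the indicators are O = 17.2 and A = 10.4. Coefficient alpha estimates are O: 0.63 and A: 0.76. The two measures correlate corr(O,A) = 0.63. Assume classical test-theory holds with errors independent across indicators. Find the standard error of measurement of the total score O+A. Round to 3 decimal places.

11.637

Var(total) = 404 + 225.389 = 629.389.
True-score variance = 268.581 + 225.389 = 493.97, so reliability = 0.7848.
Error variance = 629.389 − 493.97 = 135.419; SEM = √135.419 = 11.637.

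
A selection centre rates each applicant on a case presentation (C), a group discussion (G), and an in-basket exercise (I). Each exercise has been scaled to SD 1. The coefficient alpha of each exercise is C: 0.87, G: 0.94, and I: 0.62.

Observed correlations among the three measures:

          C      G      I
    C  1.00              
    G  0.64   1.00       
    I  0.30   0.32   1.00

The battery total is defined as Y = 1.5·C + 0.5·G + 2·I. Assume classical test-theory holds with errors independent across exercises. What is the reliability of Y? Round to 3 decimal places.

0.815

Var(Y) = 1.5² + 0.5² + 2² + 2·[0.75·0.64 + 3·0.30 + 0.32] = 6.5 + 3.4 = 9.9.
Under uncorrelated errors the observed covariances equal the true-score covariances, so only the own-variance terms attenuate.
True-score variance = [1.5²·0.87 + 0.5²·0.94 + 2²·0.62] + 3.4 = 4.6725 + 3.4 = 8.0725.
Reliability = 8.0725 / 9.9 = 0.815.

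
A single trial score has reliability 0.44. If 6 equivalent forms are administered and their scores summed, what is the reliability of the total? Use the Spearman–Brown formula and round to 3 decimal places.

ρ_k = kρ / (1 + (k−1)ρ) = 6·0.44 / (1 + 5·0.44) = 2.640 / 3.200 = 0.825.

0.825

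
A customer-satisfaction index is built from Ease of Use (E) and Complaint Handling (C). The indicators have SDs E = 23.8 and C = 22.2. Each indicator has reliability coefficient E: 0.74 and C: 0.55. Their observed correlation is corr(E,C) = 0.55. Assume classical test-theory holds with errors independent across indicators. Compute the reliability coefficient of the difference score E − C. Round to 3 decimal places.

Var(E−C) = 23.8² + 22.2² − 2·23.8·22.2·0.55 = 1059.28 − 581.196 = 478.084.
Because errors are independent across components, Cov(Tᵢ,Tⱼ) = Cov(Xᵢ,Xⱼ); the off-diagonal part of the true-score variance is the same as above.
True-score variance = [23.8²·0.74 + 22.2²·0.55] − 581.196 = 690.228 − 581.196 = 109.032.
Reliability = 109.032 / 478.084 = 0.228.

0.228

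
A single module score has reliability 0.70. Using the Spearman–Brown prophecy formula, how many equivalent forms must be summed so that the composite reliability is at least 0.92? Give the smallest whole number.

5

k ≥ ρ*(1−ρ₁)/(ρ₁(1−ρ*)) = 0.92·0.30 / (0.70·0.08) = 4.929.
Smallest integer k = 5.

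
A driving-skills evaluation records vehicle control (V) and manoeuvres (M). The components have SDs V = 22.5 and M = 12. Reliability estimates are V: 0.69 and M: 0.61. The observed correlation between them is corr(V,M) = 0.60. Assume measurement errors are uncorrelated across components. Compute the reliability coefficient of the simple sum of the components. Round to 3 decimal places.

0.781

Var(V+M) = 22.5² + 12² + 2·[22.5·12·0.60] = 650.25 + 324 = 974.25.
With uncorrelated errors the cross-covariances are all true-score covariance, so they carry over unchanged; only the diagonal terms shrink to ρᵢσᵢ².
True-score variance = [22.5²·0.69 + 12²·0.61] + 324 = 437.153 + 324 = 761.153.
Reliability = 761.153 / 974.25 = 0.781.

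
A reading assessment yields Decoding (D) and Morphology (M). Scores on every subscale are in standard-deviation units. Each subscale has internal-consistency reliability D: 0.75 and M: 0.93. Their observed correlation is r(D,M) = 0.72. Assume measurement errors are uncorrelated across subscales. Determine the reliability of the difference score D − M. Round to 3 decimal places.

0.429

Var(D−M) = 1 + 1 − 2·0.72 = 2 − 1.44 = 0.56.
With uncorrelated errors the cross-covariances are all true-score covariance, so they carry over unchanged; only the diagonal terms shrink to ρᵢσᵢ².
True-score variance = [0.75 + 0.93] − 1.44 = 1.68 − 1.44 = 0.24.
Reliability = 0.24 / 0.56 = 0.429.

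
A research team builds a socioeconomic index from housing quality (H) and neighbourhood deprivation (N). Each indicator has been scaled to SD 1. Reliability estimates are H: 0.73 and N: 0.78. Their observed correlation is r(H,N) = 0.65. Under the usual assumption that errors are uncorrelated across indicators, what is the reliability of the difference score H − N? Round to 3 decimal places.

0.300

Var(H−N) = 1 + 1 − 2·0.65 = 2 − 1.3 = 0.7.
Under uncorrelated errors the observed covariances equal the true-score covariances, so only the own-variance terms attenuate.
True-score variance = [0.73 + 0.78] − 1.3 = 1.51 − 1.3 = 0.21.
Reliability = 0.21 / 0.7 = 0.300.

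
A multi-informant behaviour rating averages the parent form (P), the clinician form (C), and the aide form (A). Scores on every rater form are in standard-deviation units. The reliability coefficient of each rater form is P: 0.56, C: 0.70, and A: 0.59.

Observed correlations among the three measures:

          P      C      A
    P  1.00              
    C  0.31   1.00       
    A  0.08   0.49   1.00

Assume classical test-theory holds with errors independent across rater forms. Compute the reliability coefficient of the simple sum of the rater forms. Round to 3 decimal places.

Var(P+C+A) = 3 + 2·[0.31 + 0.08 + 0.49] = 3 + 1.76 = 4.76.
With uncorrelated errors the cross-covariances are all true-score covariance, so they carry over unchanged; only the diagonal terms shrink to ρᵢσᵢ².
True-score variance = [0.56 + 0.70 + 0.59] + 1.76 = 1.85 + 1.76 = 3.61.
Reliability = 3.61 / 4.76 = 0.758.

0.758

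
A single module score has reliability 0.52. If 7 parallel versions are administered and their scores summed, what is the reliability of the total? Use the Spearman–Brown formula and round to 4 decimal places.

0.8835

ρ_k = kρ / (1 + (k−1)ρ) = 7·0.52 / (1 + 6·0.52) = 3.640 / 4.120 = 0.8835.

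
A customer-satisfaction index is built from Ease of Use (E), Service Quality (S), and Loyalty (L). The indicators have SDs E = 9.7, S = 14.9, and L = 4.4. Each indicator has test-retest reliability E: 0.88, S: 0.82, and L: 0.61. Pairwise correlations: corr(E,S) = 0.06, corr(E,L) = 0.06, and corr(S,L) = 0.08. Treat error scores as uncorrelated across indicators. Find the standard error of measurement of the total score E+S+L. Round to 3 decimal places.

7.668

Var(total) = 335.46 + 32.9548 = 368.415.
True-score variance = 276.657 + 32.9548 = 309.612, so reliability = 0.8404.
Error variance = 368.415 − 309.612 = 58.803; SEM = √58.803 = 7.668.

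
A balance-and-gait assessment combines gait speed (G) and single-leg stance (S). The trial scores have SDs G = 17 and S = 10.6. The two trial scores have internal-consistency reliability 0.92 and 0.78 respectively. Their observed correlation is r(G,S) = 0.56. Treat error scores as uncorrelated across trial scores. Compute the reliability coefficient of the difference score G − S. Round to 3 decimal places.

0.760

Var(G−S) = 17² + 10.6² − 2·17·10.6·0.56 = 401.36 − 201.824 = 199.536.
Under uncorrelated errors the observed covariances equal the true-score covariances, so only the own-variance terms attenuate.
True-score variance = [17²·0.92 + 10.6²·0.78] − 201.824 = 353.521 − 201.824 = 151.697.
Reliability = 151.697 / 199.536 = 0.760.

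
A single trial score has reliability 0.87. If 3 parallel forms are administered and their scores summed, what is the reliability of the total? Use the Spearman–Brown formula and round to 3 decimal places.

0.953

ρ_k = kρ / (1 + (k−1)ρ) = 3·0.87 / (1 + 2·0.87) = 2.610 / 2.740 = 0.953.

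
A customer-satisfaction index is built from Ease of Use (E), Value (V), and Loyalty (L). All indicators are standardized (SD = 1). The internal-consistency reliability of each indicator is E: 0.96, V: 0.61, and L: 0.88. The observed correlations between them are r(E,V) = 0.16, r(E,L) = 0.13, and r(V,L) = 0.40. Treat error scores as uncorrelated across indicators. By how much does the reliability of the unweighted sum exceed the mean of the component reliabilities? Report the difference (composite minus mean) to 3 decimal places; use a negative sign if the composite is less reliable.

Var(sum) = 3 + 1.38 = 4.38; true-score variance = 2.45 + 1.38 = 3.83; composite reliability = 0.8744.
Mean component reliability = 0.8167.
Difference = 0.8744 − 0.8167 = 0.058.

0.058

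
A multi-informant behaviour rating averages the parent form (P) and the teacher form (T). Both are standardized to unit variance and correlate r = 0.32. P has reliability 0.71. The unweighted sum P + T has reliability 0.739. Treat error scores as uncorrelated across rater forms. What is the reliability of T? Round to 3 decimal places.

Var(P+T) = 2 + 2·0.32 = 2.640.
True-score variance = ρ_P + ρ_T + 2·0.32, so 0.739 = (0.71 + ρ_T + 0.64) / 2.640.
ρ_T = 0.739·2.640 − 0.71 − 0.64 = 0.601.

0.601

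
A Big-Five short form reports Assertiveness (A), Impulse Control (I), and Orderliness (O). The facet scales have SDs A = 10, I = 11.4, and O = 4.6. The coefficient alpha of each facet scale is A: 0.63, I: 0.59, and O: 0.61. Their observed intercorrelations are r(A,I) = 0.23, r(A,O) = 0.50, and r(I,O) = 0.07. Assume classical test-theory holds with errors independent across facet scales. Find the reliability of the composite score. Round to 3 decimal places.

Var(A+I+O) = 10² + 11.4² + 4.6² + 2·[10·11.4·0.23 + 10·4.6·0.50 + 11.4·4.6·0.07] = 251.12 + 105.782 = 356.902.
Because errors are independent across components, Cov(Tᵢ,Tⱼ) = Cov(Xᵢ,Xⱼ); the off-diagonal part of the true-score variance is the same as above.
True-score variance = [10²·0.63 + 11.4²·0.59 + 4.6²·0.61] + 105.782 = 152.584 + 105.782 = 258.366.
Reliability = 258.366 / 356.902 = 0.724.

0.724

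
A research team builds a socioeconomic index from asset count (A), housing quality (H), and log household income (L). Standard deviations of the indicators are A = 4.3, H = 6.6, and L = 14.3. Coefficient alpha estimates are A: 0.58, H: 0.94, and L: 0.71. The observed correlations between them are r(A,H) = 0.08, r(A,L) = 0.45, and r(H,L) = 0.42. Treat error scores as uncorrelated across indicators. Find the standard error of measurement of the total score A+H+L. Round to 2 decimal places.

Var(total) = 266.54 + 139.161 = 405.701.
True-score variance = 196.858 + 139.161 = 336.019, so reliability = 0.8282.
Error variance = 405.701 − 336.019 = 69.6815; SEM = √69.6815 = 8.35.

8.35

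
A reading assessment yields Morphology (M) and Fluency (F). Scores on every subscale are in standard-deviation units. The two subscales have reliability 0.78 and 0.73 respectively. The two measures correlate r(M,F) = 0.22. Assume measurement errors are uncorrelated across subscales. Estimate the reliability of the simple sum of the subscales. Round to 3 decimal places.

Var(M+F) = 2 + 2·[0.22] = 2 + 0.44 = 2.44.
With uncorrelated errors the cross-covariances are all true-score covariance, so they carry over unchanged; only the diagonal terms shrink to ρᵢσᵢ².
True-score variance = [0.78 + 0.73] + 0.44 = 1.51 + 0.44 = 1.95.
Reliability = 1.95 / 2.44 = 0.799.

0.799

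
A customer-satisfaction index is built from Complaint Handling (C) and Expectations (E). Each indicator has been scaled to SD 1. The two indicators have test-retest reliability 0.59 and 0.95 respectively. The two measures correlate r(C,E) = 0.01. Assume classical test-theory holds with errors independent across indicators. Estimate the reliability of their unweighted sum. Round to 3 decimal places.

0.772

Var(C+E) = 2 + 2·[0.01] = 2 + 0.02 = 2.02.
Under uncorrelated errors the observed covariances equal the true-score covariances, so only the own-variance terms attenuate.
True-score variance = [0.59 + 0.95] + 0.02 = 1.54 + 0.02 = 1.56.
Reliability = 1.56 / 2.02 = 0.772.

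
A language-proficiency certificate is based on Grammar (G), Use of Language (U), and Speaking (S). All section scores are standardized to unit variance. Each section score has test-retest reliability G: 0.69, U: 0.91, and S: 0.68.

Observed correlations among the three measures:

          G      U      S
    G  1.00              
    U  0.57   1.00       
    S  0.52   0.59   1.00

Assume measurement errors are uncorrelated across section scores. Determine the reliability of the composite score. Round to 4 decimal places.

0.8868

Var(G+U+S) = 3 + 2·[0.57 + 0.52 + 0.59] = 3 + 3.36 = 6.36.
Under uncorrelated errors the observed covariances equal the true-score covariances, so only the own-variance terms attenuate.
True-score variance = [0.69 + 0.91 + 0.68] + 3.36 = 2.28 + 3.36 = 5.64.
Reliability = 5.64 / 6.36 = 0.8868.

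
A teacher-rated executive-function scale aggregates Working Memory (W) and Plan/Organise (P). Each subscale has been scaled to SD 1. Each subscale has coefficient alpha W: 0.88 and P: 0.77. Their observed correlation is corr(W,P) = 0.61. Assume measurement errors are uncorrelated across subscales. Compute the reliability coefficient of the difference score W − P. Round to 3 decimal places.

Var(W−P) = 1 + 1 − 2·0.61 = 2 − 1.22 = 0.78.
Under uncorrelated errors the observed covariances equal the true-score covariances, so only the own-variance terms attenuate.
True-score variance = [0.88 + 0.77] − 1.22 = 1.65 − 1.22 = 0.43.
Reliability = 0.43 / 0.78 = 0.551.

0.551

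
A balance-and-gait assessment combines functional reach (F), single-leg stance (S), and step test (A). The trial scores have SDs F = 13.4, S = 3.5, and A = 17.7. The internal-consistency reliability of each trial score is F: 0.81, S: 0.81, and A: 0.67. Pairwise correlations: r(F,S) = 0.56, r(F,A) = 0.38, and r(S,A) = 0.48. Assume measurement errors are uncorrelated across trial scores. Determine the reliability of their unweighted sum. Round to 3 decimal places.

0.825

Var(F+S+A) = 13.4² + 3.5² + 17.7² + 2·[13.4·3.5·0.56 + 13.4·17.7·0.38 + 3.5·17.7·0.48] = 505.1 + 292.257 = 797.357.
With uncorrelated errors the cross-covariances are all true-score covariance, so they carry over unchanged; only the diagonal terms shrink to ρᵢσᵢ².
True-score variance = [13.4²·0.81 + 3.5²·0.81 + 17.7²·0.67] + 292.257 = 365.27 + 292.257 = 657.527.
Reliability = 657.527 / 797.357 = 0.825.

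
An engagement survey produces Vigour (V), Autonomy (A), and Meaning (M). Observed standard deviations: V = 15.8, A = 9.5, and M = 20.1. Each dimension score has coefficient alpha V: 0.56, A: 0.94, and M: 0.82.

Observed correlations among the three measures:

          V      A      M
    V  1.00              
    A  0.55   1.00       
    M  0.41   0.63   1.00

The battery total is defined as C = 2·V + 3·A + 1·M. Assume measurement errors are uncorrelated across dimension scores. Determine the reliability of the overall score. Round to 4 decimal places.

Var(C) = 2²·15.8² + 3²·9.5² + 20.1² + 2·[6·15.8·9.5·0.55 + 2·15.8·20.1·0.41 + 3·9.5·20.1·0.63] = 2214.82 + 2233.28 = 4448.1.
With uncorrelated errors the cross-covariances are all true-score covariance, so they carry over unchanged; only the diagonal terms shrink to ρᵢσᵢ².
True-score variance = [2²·15.8²·0.56 + 3²·9.5²·0.94 + 20.1²·0.82] + 2233.28 = 1654 + 2233.28 = 3887.28.
Reliability = 3887.28 / 4448.1 = 0.8739.

0.8739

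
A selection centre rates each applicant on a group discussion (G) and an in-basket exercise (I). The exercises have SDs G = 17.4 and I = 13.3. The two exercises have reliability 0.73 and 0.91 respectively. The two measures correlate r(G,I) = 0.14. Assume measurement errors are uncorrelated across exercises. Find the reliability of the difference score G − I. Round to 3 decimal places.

0.765

Var(G−I) = 17.4² + 13.3² − 2·17.4·13.3·0.14 = 479.65 − 64.7976 = 414.852.
Under uncorrelated errors the observed covariances equal the true-score covariances, so only the own-variance terms attenuate.
True-score variance = [17.4²·0.73 + 13.3²·0.91] − 64.7976 = 381.985 − 64.7976 = 317.187.
Reliability = 317.187 / 414.852 = 0.765.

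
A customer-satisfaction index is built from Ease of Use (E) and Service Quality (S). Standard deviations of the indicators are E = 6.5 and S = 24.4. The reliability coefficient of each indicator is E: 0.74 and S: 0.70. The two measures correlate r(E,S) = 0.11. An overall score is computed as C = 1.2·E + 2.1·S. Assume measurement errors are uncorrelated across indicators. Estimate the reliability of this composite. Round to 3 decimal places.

Var(C) = 1.2²·6.5² + 2.1²·24.4² + 2·[2.52·6.5·24.4·0.11] = 2686.38 + 87.9278 = 2774.31.
Because errors are independent across components, Cov(Tᵢ,Tⱼ) = Cov(Xᵢ,Xⱼ); the off-diagonal part of the true-score variance is the same as above.
True-score variance = [1.2²·6.5²·0.74 + 2.1²·24.4²·0.70] + 87.9278 = 1882.9 + 87.9278 = 1970.83.
Reliability = 1970.83 / 2774.31 = 0.710.

0.710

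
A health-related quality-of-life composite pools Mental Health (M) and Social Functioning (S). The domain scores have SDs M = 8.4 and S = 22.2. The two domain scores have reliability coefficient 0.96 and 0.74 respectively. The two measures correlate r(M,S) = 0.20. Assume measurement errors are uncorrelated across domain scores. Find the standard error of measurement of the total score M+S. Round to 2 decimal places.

Var(total) = 563.4 + 74.592 = 637.992.
True-score variance = 432.439 + 74.592 = 507.031, so reliability = 0.7947.
Error variance = 637.992 − 507.031 = 130.961; SEM = √130.961 = 11.44.

11.44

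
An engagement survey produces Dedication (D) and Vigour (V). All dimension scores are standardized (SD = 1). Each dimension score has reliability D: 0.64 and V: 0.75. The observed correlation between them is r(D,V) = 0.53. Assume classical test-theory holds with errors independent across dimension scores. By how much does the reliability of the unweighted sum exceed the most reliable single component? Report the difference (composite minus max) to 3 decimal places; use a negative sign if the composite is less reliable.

0.051

Var(sum) = 2 + 1.06 = 3.06; true-score variance = 1.39 + 1.06 = 2.45; composite reliability = 0.8007.
Max component reliability = 0.7500.
Difference = 0.8007 − 0.7500 = 0.051.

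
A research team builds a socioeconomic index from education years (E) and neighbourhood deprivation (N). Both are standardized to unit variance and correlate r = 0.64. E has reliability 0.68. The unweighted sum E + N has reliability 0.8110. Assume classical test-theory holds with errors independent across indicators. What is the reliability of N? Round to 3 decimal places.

0.700

Var(E+N) = 2 + 2·0.64 = 3.280.
True-score variance = ρ_E + ρ_N + 2·0.64, so 0.8110 = (0.68 + ρ_N + 1.28) / 3.280.
ρ_N = 0.8110·3.280 − 0.68 − 1.28 = 0.700.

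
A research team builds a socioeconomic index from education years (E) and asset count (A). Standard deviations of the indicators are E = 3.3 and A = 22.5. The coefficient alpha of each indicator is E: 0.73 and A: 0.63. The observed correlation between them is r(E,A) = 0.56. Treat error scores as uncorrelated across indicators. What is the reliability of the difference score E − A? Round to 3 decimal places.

Var(E−A) = 3.3² + 22.5² − 2·3.3·22.5·0.56 = 517.14 − 83.16 = 433.98.
With uncorrelated errors the cross-covariances are all true-score covariance, so they carry over unchanged; only the diagonal terms shrink to ρᵢσᵢ².
True-score variance = [3.3²·0.73 + 22.5²·0.63] − 83.16 = 326.887 − 83.16 = 243.727.
Reliability = 243.727 / 433.98 = 0.562.

0.562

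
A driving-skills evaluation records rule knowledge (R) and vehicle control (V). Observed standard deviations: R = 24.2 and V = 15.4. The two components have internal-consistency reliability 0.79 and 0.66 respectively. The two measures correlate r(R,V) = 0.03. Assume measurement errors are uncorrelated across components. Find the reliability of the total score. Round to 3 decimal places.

Var(R+V) = 24.2² + 15.4² + 2·[24.2·15.4·0.03] = 822.8 + 22.3608 = 845.161.
Under uncorrelated errors the observed covariances equal the true-score covariances, so only the own-variance terms attenuate.
True-score variance = [24.2²·0.79 + 15.4²·0.66] + 22.3608 = 619.181 + 22.3608 = 641.542.
Reliability = 641.542 / 845.161 = 0.759.

0.759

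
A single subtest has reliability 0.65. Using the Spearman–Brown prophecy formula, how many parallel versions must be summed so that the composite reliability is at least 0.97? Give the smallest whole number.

18

k ≥ ρ*(1−ρ₁)/(ρ₁(1−ρ*)) = 0.97·0.35 / (0.65·0.03) = 17.410.
Smallest integer k = 18.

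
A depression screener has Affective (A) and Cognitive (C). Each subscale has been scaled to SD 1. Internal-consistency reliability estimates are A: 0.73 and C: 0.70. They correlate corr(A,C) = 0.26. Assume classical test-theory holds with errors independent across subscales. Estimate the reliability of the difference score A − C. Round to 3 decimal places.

Var(A−C) = 1 + 1 − 2·0.26 = 2 − 0.52 = 1.48.
Because errors are independent across components, Cov(Tᵢ,Tⱼ) = Cov(Xᵢ,Xⱼ); the off-diagonal part of the true-score variance is the same as above.
True-score variance = [0.73 + 0.70] − 0.52 = 1.43 − 0.52 = 0.91.
Reliability = 0.91 / 1.48 = 0.615.

0.615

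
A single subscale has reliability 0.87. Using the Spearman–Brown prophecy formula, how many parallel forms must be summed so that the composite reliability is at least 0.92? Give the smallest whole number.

2

k ≥ ρ*(1−ρ₁)/(ρ₁(1−ρ*)) = 0.92·0.13 / (0.87·0.08) = 1.718.
Smallest integer k = 2.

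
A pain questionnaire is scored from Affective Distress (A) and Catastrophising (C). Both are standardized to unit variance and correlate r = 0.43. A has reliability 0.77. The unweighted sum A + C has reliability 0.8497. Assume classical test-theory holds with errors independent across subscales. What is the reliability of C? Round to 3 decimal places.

0.800

Var(A+C) = 2 + 2·0.43 = 2.860.
True-score variance = ρ_A + ρ_C + 2·0.43, so 0.8497 = (0.77 + ρ_C + 0.86) / 2.860.
ρ_C = 0.8497·2.860 − 0.77 − 0.86 = 0.800.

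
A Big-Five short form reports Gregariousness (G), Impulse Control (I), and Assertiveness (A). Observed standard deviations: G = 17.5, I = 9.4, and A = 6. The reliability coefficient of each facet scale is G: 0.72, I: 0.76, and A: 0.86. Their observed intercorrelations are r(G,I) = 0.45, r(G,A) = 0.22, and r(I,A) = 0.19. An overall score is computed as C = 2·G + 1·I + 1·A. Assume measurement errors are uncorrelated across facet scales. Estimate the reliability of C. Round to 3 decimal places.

Var(C) = 2²·17.5² + 9.4² + 6² + 2·[2·17.5·9.4·0.45 + 2·17.5·6·0.22 + 9.4·6·0.19] = 1349.36 + 409.932 = 1759.29.
With uncorrelated errors the cross-covariances are all true-score covariance, so they carry over unchanged; only the diagonal terms shrink to ρᵢσᵢ².
True-score variance = [2²·17.5²·0.72 + 9.4²·0.76 + 6²·0.86] + 409.932 = 980.114 + 409.932 = 1390.05.
Reliability = 1390.05 / 1759.29 = 0.790.

0.790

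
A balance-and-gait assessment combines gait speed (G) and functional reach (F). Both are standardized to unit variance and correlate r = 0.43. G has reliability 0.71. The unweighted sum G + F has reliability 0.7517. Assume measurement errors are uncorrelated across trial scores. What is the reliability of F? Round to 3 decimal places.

0.580

Var(G+F) = 2 + 2·0.43 = 2.860.
True-score variance = ρ_G + ρ_F + 2·0.43, so 0.7517 = (0.71 + ρ_F + 0.86) / 2.860.
ρ_F = 0.7517·2.860 − 0.71 − 0.86 = 0.580.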